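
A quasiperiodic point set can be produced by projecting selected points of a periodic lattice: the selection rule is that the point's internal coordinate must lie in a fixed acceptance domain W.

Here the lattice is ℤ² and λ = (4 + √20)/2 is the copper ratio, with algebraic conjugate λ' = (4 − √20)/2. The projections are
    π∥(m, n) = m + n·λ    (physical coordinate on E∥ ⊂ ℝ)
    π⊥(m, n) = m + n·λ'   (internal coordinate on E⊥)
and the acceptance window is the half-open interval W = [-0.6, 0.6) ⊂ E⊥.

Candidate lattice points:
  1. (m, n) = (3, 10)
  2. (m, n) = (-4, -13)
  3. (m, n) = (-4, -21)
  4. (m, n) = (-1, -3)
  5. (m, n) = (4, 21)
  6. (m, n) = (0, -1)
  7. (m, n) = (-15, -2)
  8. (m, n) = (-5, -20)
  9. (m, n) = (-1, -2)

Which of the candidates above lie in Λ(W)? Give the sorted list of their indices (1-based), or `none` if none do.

4, 6, 8, 9

Numerically λ ≈ 4.2361 and λ' = −1/λ ≈ -0.2361.
candidate 1: (m,n)=(3,10) → π∥ = 3+10·λ ≈ 45.3607, π⊥ = 3+10·λ' ≈ 0.6393 ∉ [-0.6, 0.6) ⇒ out
candidate 2: (m,n)=(-4,-13) → π∥ = -4-13·λ ≈ -59.0689, π⊥ = -4-13·λ' ≈ -0.9311 ∉ [-0.6, 0.6) ⇒ out
candidate 3: (m,n)=(-4,-21) → π∥ = -4-21·λ ≈ -92.9574, π⊥ = -4-21·λ' ≈ 0.9574 ∉ [-0.6, 0.6) ⇒ out
candidate 4: (m,n)=(-1,-3) → π∥ = -1-3·λ ≈ -13.7082, π⊥ = -1-3·λ' ≈ -0.2918 ∈ [-0.6, 0.6) ⇒ IN Λ
candidate 5: (m,n)=(4,21) → π∥ = 4+21·λ ≈ 92.9574, π⊥ = 4+21·λ' ≈ -0.9574 ∉ [-0.6, 0.6) ⇒ out
candidate 6: (m,n)=(0,-1) → π∥ = 0-1·λ ≈ -4.2361, π⊥ = 0-1·λ' ≈ 0.2361 ∈ [-0.6, 0.6) ⇒ IN Λ
candidate 7: (m,n)=(-15,-2) → π∥ = -15-2·λ ≈ -23.4721, π⊥ = -15-2·λ' ≈ -14.5279 ∉ [-0.6, 0.6) ⇒ out
candidate 8: (m,n)=(-5,-20) → π∥ = -5-20·λ ≈ -89.7214, π⊥ = -5-20·λ' ≈ -0.2786 ∈ [-0.6, 0.6) ⇒ IN Λ
candidate 9: (m,n)=(-1,-2) → π∥ = -1-2·λ ≈ -9.4721, π⊥ = -1-2·λ' ≈ -0.5279 ∈ [-0.6, 0.6) ⇒ IN Λ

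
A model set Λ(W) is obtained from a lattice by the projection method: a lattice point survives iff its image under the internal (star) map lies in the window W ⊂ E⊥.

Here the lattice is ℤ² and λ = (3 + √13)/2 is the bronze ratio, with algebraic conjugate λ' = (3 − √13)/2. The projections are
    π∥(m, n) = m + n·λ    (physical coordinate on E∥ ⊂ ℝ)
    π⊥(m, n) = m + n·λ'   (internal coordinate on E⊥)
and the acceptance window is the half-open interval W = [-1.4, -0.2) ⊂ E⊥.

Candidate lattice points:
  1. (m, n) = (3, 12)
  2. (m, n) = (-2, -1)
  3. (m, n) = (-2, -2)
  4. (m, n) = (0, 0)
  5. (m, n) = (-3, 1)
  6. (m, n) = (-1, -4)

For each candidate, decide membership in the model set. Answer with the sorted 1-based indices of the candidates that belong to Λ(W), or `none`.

Compute λ' = (3−√13)/2 = -0.3028, so π⊥(m,n) = m -0.3028·n.
candidate 1: (m,n)=(3,12) → π∥ = 3+12·λ ≈ 42.6333, π⊥ = 3+12·λ' ≈ -0.6333 ∈ [-1.4, -0.2) ⇒ IN Λ
candidate 2: (m,n)=(-2,-1) → π∥ = -2-1·λ ≈ -5.3028, π⊥ = -2-1·λ' ≈ -1.6972 ∉ [-1.4, -0.2) ⇒ out
candidate 3: (m,n)=(-2,-2) → π∥ = -2-2·λ ≈ -8.6056, π⊥ = -2-2·λ' ≈ -1.3944 ∈ [-1.4, -0.2) ⇒ IN Λ
candidate 4: (m,n)=(0,0) → π∥ = 0+0·λ ≈ 0.0000, π⊥ = 0+0·λ' ≈ 0.0000 ∉ [-1.4, -0.2) ⇒ out
candidate 5: (m,n)=(-3,1) → π∥ = -3+1·λ ≈ 0.3028, π⊥ = -3+1·λ' ≈ -3.3028 ∉ [-1.4, -0.2) ⇒ out
candidate 6: (m,n)=(-1,-4) → π∥ = -1-4·λ ≈ -14.2111, π⊥ = -1-4·λ' ≈ 0.2111 ∉ [-1.4, -0.2) ⇒ out

1, 3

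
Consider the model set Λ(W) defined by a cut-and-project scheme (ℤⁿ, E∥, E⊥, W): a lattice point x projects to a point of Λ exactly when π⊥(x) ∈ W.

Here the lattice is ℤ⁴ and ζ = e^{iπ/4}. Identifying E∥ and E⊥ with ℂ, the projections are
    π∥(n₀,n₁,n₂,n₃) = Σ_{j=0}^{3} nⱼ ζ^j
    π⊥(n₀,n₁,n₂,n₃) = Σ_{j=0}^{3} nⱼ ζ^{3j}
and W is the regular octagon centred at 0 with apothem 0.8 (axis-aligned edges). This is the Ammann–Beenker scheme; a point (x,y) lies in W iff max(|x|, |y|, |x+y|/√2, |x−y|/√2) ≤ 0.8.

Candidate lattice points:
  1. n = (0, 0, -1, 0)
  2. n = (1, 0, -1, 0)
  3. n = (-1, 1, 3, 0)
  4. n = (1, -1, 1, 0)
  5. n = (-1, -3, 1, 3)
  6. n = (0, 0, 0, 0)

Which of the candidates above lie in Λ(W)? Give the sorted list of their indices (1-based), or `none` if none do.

π⊥(n) = n₀ + n₁ζ³ + n₂ζ⁶ + n₃ζ⁹ where ζ = e^{iπ/4}.
candidate 1: n = (0, 0, -1, 0) → π⊥ ≈ (+0.00000, +1.00000); max(|x|,|y|,|x±y|/√2) = 1.00000 > 0.8 ⇒ ∉ W
candidate 2: n = (1, 0, -1, 0) → π⊥ ≈ (+1.00000, +1.00000); max(|x|,|y|,|x±y|/√2) = 1.41421 > 0.8 ⇒ ∉ W
candidate 3: n = (-1, 1, 3, 0) → π⊥ ≈ (-1.70711, -2.29289); max(|x|,|y|,|x±y|/√2) = 2.82843 > 0.8 ⇒ ∉ W
candidate 4: n = (1, -1, 1, 0) → π⊥ ≈ (+1.70711, -1.70711); max(|x|,|y|,|x±y|/√2) = 2.41421 > 0.8 ⇒ ∉ W
candidate 5: n = (-1, -3, 1, 3) → π⊥ ≈ (+3.24264, -1.00000); max(|x|,|y|,|x±y|/√2) = 3.24264 > 0.8 ⇒ ∉ W
candidate 6: n = (0, 0, 0, 0) → π⊥ ≈ (+0.00000, +0.00000); max(|x|,|y|,|x±y|/√2) = 0.00000 ≤ 0.8 ⇒ ∈ W

6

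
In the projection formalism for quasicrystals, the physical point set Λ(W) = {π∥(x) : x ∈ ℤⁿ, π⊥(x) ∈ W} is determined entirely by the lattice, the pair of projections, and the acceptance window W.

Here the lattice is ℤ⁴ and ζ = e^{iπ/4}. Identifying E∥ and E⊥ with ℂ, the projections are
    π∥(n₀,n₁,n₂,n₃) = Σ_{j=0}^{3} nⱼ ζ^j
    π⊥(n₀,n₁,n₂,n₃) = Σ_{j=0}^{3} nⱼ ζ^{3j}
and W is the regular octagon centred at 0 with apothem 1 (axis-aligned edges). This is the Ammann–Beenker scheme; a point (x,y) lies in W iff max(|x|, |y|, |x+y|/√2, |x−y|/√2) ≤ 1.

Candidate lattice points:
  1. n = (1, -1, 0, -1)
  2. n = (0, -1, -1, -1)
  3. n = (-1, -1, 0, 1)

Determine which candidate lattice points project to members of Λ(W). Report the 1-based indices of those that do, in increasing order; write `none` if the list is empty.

2, 3

Internal map: ζ^{3j} for j=0..3 gives (1,0), (−√2/2,√2/2), (0,−1), (√2/2,√2/2).
candidate 1: n = (1, -1, 0, -1) → π⊥ ≈ (+1.00000, -1.41421); max(|x|,|y|,|x±y|/√2) = 1.70711 > 1 ⇒ ∉ W
candidate 2: n = (0, -1, -1, -1) → π⊥ ≈ (+0.00000, -0.41421); max(|x|,|y|,|x±y|/√2) = 0.41421 ≤ 1 ⇒ ∈ W
candidate 3: n = (-1, -1, 0, 1) → π⊥ ≈ (+0.41421, +0.00000); max(|x|,|y|,|x±y|/√2) = 0.41421 ≤ 1 ⇒ ∈ W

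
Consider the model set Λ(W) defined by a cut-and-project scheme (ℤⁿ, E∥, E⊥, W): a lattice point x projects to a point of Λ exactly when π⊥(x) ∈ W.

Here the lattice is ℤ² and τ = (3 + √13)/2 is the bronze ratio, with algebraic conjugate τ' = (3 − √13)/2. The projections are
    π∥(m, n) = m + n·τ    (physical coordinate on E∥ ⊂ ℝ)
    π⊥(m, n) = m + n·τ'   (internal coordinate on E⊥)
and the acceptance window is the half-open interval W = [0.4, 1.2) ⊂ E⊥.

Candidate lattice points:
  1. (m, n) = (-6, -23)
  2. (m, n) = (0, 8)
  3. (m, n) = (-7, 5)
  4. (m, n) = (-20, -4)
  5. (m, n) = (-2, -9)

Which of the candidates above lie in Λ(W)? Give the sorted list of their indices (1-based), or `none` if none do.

1, 5

Numerically τ ≈ 3.3028 and τ' = −1/τ ≈ -0.3028.
#1 (-6,-23): internal coord -6 + (-23)·τ' = +0.9638; +0.9638 ∈ [0.4, 1.2) → IN Λ
#2 (0,8): internal coord 0 + (8)·τ' = -2.4222; -2.4222 ∉ [0.4, 1.2) → out
#3 (-7,5): internal coord -7 + (5)·τ' = -8.5139; -8.5139 ∉ [0.4, 1.2) → out
#4 (-20,-4): internal coord -20 + (-4)·τ' = -18.7889; -18.7889 ∉ [0.4, 1.2) → out
#5 (-2,-9): internal coord -2 + (-9)·τ' = +0.7250; +0.7250 ∈ [0.4, 1.2) → IN Λ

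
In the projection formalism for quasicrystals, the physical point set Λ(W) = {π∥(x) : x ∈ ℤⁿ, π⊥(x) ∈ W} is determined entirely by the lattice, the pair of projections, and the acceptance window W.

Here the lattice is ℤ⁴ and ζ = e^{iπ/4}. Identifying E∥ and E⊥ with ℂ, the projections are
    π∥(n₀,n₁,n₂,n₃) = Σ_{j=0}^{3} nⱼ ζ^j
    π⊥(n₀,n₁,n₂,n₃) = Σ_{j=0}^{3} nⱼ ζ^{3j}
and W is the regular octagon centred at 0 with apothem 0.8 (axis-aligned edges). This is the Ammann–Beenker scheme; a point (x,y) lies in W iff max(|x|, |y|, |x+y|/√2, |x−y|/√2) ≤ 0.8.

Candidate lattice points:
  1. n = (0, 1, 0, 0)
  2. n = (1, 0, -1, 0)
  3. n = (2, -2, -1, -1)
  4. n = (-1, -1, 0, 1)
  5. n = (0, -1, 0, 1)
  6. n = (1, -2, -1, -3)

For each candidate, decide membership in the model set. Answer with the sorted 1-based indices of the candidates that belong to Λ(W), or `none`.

π⊥(n) = n₀ + n₁ζ³ + n₂ζ⁶ + n₃ζ⁹ where ζ = e^{iπ/4}.
candidate 1: n = (0, 1, 0, 0) → π⊥ ≈ (-0.70711, +0.70711); max(|x|,|y|,|x±y|/√2) = 1.00000 > 0.8 ⇒ ∉ W
candidate 2: n = (1, 0, -1, 0) → π⊥ ≈ (+1.00000, +1.00000); max(|x|,|y|,|x±y|/√2) = 1.41421 > 0.8 ⇒ ∉ W
candidate 3: n = (2, -2, -1, -1) → π⊥ ≈ (+2.70711, -1.12132); max(|x|,|y|,|x±y|/√2) = 2.70711 > 0.8 ⇒ ∉ W
candidate 4: n = (-1, -1, 0, 1) → π⊥ ≈ (+0.41421, +0.00000); max(|x|,|y|,|x±y|/√2) = 0.41421 ≤ 0.8 ⇒ ∈ W
candidate 5: n = (0, -1, 0, 1) → π⊥ ≈ (+1.41421, +0.00000); max(|x|,|y|,|x±y|/√2) = 1.41421 > 0.8 ⇒ ∉ W
candidate 6: n = (1, -2, -1, -3) → π⊥ ≈ (+0.29289, -2.53553); max(|x|,|y|,|x±y|/√2) = 2.53553 > 0.8 ⇒ ∉ W

4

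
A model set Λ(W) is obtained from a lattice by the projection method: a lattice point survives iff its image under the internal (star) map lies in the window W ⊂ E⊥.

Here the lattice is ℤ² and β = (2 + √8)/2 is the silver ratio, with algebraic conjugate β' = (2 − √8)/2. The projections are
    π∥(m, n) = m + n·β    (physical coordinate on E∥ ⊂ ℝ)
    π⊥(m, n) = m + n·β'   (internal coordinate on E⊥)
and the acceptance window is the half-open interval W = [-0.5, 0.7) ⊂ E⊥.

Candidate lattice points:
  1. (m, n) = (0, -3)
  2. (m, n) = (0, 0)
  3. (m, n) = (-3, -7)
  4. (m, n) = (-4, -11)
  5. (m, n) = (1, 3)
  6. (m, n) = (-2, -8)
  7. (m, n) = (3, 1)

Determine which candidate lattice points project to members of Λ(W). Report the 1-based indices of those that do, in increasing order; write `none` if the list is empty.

β' = (2−√8)/2 ≈ -0.414214.
#1 (0,-3): internal coord 0 + (-3)·β' = +1.242641; +1.242641 ∉ [-0.5, 0.7) → out
#2 (0,0): internal coord 0 + (0)·β' = +0.000000; +0.000000 ∈ [-0.5, 0.7) → IN Λ
#3 (-3,-7): internal coord -3 + (-7)·β' = -0.100505; -0.100505 ∈ [-0.5, 0.7) → IN Λ
#4 (-4,-11): internal coord -4 + (-11)·β' = +0.556349; +0.556349 ∈ [-0.5, 0.7) → IN Λ
#5 (1,3): internal coord 1 + (3)·β' = -0.242641; -0.242641 ∈ [-0.5, 0.7) → IN Λ
#6 (-2,-8): internal coord -2 + (-8)·β' = +1.313708; +1.313708 ∉ [-0.5, 0.7) → out
#7 (3,1): internal coord 3 + (1)·β' = +2.585786; +2.585786 ∉ [-0.5, 0.7) → out

2, 3, 4, 5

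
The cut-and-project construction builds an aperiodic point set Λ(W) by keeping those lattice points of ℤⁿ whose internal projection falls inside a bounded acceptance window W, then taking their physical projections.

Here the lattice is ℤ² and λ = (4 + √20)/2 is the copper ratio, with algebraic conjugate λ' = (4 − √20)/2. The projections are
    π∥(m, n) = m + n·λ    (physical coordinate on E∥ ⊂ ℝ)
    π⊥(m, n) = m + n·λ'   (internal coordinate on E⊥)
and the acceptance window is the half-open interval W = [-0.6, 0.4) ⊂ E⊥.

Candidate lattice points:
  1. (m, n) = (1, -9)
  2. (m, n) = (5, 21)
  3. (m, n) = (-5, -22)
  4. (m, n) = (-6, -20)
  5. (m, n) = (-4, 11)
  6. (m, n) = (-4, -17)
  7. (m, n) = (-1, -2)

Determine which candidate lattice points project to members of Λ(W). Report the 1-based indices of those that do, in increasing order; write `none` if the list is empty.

λ' = (4−√20)/2 ≈ -0.23607.
#1 (1,-9): internal coord 1 + (-9)·λ' = +3.12461; +3.12461 ∉ [-0.6, 0.4) → out
#2 (5,21): internal coord 5 + (21)·λ' = +0.04257; +0.04257 ∈ [-0.6, 0.4) → IN Λ
#3 (-5,-22): internal coord -5 + (-22)·λ' = +0.19350; +0.19350 ∈ [-0.6, 0.4) → IN Λ
#4 (-6,-20): internal coord -6 + (-20)·λ' = -1.27864; -1.27864 ∉ [-0.6, 0.4) → out
#5 (-4,11): internal coord -4 + (11)·λ' = -6.59675; -6.59675 ∉ [-0.6, 0.4) → out
#6 (-4,-17): internal coord -4 + (-17)·λ' = +0.01316; +0.01316 ∈ [-0.6, 0.4) → IN Λ
#7 (-1,-2): internal coord -1 + (-2)·λ' = -0.52786; -0.52786 ∈ [-0.6, 0.4) → IN Λ

2, 3, 6, 7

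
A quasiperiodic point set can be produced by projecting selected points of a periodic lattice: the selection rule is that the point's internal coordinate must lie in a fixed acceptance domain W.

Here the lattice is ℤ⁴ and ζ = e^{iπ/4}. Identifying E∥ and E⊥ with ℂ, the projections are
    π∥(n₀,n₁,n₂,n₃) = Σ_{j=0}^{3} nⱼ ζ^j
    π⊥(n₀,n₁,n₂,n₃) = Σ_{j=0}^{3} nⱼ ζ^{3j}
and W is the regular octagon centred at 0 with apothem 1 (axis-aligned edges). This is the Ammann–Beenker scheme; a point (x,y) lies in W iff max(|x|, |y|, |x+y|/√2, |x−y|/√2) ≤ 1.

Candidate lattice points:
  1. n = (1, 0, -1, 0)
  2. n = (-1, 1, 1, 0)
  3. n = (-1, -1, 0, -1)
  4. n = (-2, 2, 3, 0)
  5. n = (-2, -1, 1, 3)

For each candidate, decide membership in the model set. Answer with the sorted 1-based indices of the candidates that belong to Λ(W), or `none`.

π⊥(n) = n₀ + n₁ζ³ + n₂ζ⁶ + n₃ζ⁹ where ζ = e^{iπ/4}.
#1 (1, 0, -1, 0): internal (1.00000, 1.00000); octagon support 1.41421 vs apothem 1 → ∉ W
#2 (-1, 1, 1, 0): internal (-1.70711, -0.29289); octagon support 1.70711 vs apothem 1 → ∉ W
#3 (-1, -1, 0, -1): internal (-1.00000, -1.41421); octagon support 1.70711 vs apothem 1 → ∉ W
#4 (-2, 2, 3, 0): internal (-3.41421, -1.58579); octagon support 3.53553 vs apothem 1 → ∉ W
#5 (-2, -1, 1, 3): internal (0.82843, 0.41421); octagon support 0.87868 vs apothem 1 → ∈ W

5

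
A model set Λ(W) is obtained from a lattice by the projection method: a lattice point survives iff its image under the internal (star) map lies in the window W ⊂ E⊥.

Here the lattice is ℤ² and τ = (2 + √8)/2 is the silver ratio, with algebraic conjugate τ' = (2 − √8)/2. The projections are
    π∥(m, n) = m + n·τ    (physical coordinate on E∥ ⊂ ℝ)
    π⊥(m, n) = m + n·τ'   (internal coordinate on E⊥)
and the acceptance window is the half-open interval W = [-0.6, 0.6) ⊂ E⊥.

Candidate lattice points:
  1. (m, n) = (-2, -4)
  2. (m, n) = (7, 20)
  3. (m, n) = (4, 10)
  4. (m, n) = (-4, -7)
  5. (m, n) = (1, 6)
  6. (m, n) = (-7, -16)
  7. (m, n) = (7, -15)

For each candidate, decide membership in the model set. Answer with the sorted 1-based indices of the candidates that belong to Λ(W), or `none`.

τ' = (2−√8)/2 ≈ -0.41421.
[1] lift (-2,-4): star map gives -0.34315; window check -0.6 ≤ -0.34315 < 0.6 is true → IN Λ
[2] lift (7,20): star map gives -1.28427; window check -0.6 ≤ -1.28427 < 0.6 is false → out
[3] lift (4,10): star map gives -0.14214; window check -0.6 ≤ -0.14214 < 0.6 is true → IN Λ
[4] lift (-4,-7): star map gives -1.10051; window check -0.6 ≤ -1.10051 < 0.6 is false → out
[5] lift (1,6): star map gives -1.48528; window check -0.6 ≤ -1.48528 < 0.6 is false → out
[6] lift (-7,-16): star map gives -0.37258; window check -0.6 ≤ -0.37258 < 0.6 is true → IN Λ
[7] lift (7,-15): star map gives 13.21320; window check -0.6 ≤ 13.21320 < 0.6 is false → out

1, 3, 6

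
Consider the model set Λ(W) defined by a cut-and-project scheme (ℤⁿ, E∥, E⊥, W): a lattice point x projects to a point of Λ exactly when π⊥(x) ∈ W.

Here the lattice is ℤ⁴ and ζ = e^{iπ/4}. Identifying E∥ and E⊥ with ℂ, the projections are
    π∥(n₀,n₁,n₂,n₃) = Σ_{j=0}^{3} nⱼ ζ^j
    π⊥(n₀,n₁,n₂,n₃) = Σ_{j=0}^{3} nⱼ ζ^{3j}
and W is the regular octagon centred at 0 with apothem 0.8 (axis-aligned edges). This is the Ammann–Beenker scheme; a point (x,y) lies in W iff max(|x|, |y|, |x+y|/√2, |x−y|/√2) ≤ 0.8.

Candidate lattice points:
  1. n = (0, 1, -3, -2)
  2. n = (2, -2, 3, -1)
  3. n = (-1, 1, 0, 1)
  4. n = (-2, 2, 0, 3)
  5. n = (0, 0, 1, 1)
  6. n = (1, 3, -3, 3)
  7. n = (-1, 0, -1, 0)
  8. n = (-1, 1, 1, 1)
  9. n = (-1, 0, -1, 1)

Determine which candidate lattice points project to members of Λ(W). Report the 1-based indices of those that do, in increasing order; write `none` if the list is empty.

π⊥(n) = n₀ + n₁ζ³ + n₂ζ⁶ + n₃ζ⁹ where ζ = e^{iπ/4}.
candidate 1: n = (0, 1, -3, -2) → π⊥ ≈ (-2.12132, +2.29289); max(|x|,|y|,|x±y|/√2) = 3.12132 > 0.8 ⇒ ∉ W
candidate 2: n = (2, -2, 3, -1) → π⊥ ≈ (+2.70711, -5.12132); max(|x|,|y|,|x±y|/√2) = 5.53553 > 0.8 ⇒ ∉ W
candidate 3: n = (-1, 1, 0, 1) → π⊥ ≈ (-1.00000, +1.41421); max(|x|,|y|,|x±y|/√2) = 1.70711 > 0.8 ⇒ ∉ W
candidate 4: n = (-2, 2, 0, 3) → π⊥ ≈ (-1.29289, +3.53553); max(|x|,|y|,|x±y|/√2) = 3.53553 > 0.8 ⇒ ∉ W
candidate 5: n = (0, 0, 1, 1) → π⊥ ≈ (+0.70711, -0.29289); max(|x|,|y|,|x±y|/√2) = 0.70711 ≤ 0.8 ⇒ ∈ W
candidate 6: n = (1, 3, -3, 3) → π⊥ ≈ (+1.00000, +7.24264); max(|x|,|y|,|x±y|/√2) = 7.24264 > 0.8 ⇒ ∉ W
candidate 7: n = (-1, 0, -1, 0) → π⊥ ≈ (-1.00000, +1.00000); max(|x|,|y|,|x±y|/√2) = 1.41421 > 0.8 ⇒ ∉ W
candidate 8: n = (-1, 1, 1, 1) → π⊥ ≈ (-1.00000, +0.41421); max(|x|,|y|,|x±y|/√2) = 1.00000 > 0.8 ⇒ ∉ W
candidate 9: n = (-1, 0, -1, 1) → π⊥ ≈ (-0.29289, +1.70711); max(|x|,|y|,|x±y|/√2) = 1.70711 > 0.8 ⇒ ∉ W

5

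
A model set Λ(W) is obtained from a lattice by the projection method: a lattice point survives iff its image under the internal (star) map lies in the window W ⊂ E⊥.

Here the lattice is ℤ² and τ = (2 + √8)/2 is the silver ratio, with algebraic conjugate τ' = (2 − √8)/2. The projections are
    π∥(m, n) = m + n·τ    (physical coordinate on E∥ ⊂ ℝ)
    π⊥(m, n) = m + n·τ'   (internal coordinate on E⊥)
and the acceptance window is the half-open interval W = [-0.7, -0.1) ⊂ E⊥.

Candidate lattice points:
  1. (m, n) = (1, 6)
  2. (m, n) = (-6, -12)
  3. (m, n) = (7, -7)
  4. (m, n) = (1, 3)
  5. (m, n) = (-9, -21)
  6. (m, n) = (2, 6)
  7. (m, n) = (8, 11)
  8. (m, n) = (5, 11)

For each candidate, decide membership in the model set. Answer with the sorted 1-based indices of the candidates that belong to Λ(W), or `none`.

Numerically τ ≈ 2.414214 and τ' = −1/τ ≈ -0.414214.
#1 (1,6): internal coord 1 + (6)·τ' = -1.485281; -1.485281 ∉ [-0.7, -0.1) → out
#2 (-6,-12): internal coord -6 + (-12)·τ' = -1.029437; -1.029437 ∉ [-0.7, -0.1) → out
#3 (7,-7): internal coord 7 + (-7)·τ' = +9.899495; +9.899495 ∉ [-0.7, -0.1) → out
#4 (1,3): internal coord 1 + (3)·τ' = -0.242641; -0.242641 ∈ [-0.7, -0.1) → IN Λ
#5 (-9,-21): internal coord -9 + (-21)·τ' = -0.301515; -0.301515 ∈ [-0.7, -0.1) → IN Λ
#6 (2,6): internal coord 2 + (6)·τ' = -0.485281; -0.485281 ∈ [-0.7, -0.1) → IN Λ
#7 (8,11): internal coord 8 + (11)·τ' = +3.443651; +3.443651 ∉ [-0.7, -0.1) → out
#8 (5,11): internal coord 5 + (11)·τ' = +0.443651; +0.443651 ∉ [-0.7, -0.1) → out

4, 5, 6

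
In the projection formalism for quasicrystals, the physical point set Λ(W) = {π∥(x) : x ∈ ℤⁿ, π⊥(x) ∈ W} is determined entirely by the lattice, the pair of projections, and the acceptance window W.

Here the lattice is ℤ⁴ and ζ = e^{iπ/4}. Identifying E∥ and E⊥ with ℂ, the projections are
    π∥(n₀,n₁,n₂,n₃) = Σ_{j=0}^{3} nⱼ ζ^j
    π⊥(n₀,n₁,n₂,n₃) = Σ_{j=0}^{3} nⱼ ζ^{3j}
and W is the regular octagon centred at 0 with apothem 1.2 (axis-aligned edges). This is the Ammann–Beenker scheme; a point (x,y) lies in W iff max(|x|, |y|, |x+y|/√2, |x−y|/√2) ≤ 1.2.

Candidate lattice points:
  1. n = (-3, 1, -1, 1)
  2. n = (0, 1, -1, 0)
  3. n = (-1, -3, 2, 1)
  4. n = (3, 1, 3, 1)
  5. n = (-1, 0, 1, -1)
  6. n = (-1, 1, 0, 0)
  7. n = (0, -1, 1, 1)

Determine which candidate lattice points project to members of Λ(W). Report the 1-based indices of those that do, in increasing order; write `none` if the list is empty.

none

Internal map: ζ^{3j} for j=0..3 gives (1,0), (−√2/2,√2/2), (0,−1), (√2/2,√2/2).
#1 (-3, 1, -1, 1): internal (-3.0000, 2.4142); octagon support 3.8284 vs apothem 1.2 → ∉ W
#2 (0, 1, -1, 0): internal (-0.7071, 1.7071); octagon support 1.7071 vs apothem 1.2 → ∉ W
#3 (-1, -3, 2, 1): internal (1.8284, -3.4142); octagon support 3.7071 vs apothem 1.2 → ∉ W
#4 (3, 1, 3, 1): internal (3.0000, -1.5858); octagon support 3.2426 vs apothem 1.2 → ∉ W
#5 (-1, 0, 1, -1): internal (-1.7071, -1.7071); octagon support 2.4142 vs apothem 1.2 → ∉ W
#6 (-1, 1, 0, 0): internal (-1.7071, 0.7071); octagon support 1.7071 vs apothem 1.2 → ∉ W
#7 (0, -1, 1, 1): internal (1.4142, -1.0000); octagon support 1.7071 vs apothem 1.2 → ∉ W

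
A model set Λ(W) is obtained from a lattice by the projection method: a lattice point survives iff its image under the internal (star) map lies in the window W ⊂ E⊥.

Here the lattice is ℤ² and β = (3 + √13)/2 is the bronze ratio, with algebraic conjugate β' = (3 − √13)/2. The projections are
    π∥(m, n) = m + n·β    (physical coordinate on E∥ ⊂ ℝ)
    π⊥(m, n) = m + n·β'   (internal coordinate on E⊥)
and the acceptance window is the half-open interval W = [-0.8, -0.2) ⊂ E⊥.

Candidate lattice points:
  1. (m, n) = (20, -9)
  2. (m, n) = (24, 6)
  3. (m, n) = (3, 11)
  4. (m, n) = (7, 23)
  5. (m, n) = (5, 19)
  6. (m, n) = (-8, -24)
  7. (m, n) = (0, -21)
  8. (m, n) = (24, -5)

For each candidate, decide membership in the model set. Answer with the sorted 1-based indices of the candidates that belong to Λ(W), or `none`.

3, 5, 6

Compute β' = (3−√13)/2 = -0.3028, so π⊥(m,n) = m -0.3028·n.
candidate 1: (m,n)=(20,-9) → π∥ = 20-9·β ≈ -9.7250, π⊥ = 20-9·β' ≈ 22.7250 ∉ [-0.8, -0.2) ⇒ out
candidate 2: (m,n)=(24,6) → π∥ = 24+6·β ≈ 43.8167, π⊥ = 24+6·β' ≈ 22.1833 ∉ [-0.8, -0.2) ⇒ out
candidate 3: (m,n)=(3,11) → π∥ = 3+11·β ≈ 39.3305, π⊥ = 3+11·β' ≈ -0.3305 ∈ [-0.8, -0.2) ⇒ IN Λ
candidate 4: (m,n)=(7,23) → π∥ = 7+23·β ≈ 82.9638, π⊥ = 7+23·β' ≈ 0.0362 ∉ [-0.8, -0.2) ⇒ out
candidate 5: (m,n)=(5,19) → π∥ = 5+19·β ≈ 67.7527, π⊥ = 5+19·β' ≈ -0.7527 ∈ [-0.8, -0.2) ⇒ IN Λ
candidate 6: (m,n)=(-8,-24) → π∥ = -8-24·β ≈ -87.2666, π⊥ = -8-24·β' ≈ -0.7334 ∈ [-0.8, -0.2) ⇒ IN Λ
candidate 7: (m,n)=(0,-21) → π∥ = 0-21·β ≈ -69.3583, π⊥ = 0-21·β' ≈ 6.3583 ∉ [-0.8, -0.2) ⇒ out
candidate 8: (m,n)=(24,-5) → π∥ = 24-5·β ≈ 7.4861, π⊥ = 24-5·β' ≈ 25.5139 ∉ [-0.8, -0.2) ⇒ out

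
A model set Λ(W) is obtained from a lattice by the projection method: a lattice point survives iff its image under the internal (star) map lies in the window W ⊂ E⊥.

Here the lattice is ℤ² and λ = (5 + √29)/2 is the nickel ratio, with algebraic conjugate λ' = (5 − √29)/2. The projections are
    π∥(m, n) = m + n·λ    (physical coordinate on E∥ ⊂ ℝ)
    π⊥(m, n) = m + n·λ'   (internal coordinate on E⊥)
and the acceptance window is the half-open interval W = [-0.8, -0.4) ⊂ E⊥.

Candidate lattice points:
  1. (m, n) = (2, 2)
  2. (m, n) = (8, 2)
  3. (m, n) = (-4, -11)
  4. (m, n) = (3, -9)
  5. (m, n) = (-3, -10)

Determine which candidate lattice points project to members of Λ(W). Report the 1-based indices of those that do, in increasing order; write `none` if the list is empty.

Compute λ' = (5−√29)/2 = -0.192582, so π⊥(m,n) = m -0.192582·n.
[1] lift (2,2): star map gives 1.614835; window check -0.8 ≤ 1.614835 < -0.4 is false → out
[2] lift (8,2): star map gives 7.614835; window check -0.8 ≤ 7.614835 < -0.4 is false → out
[3] lift (-4,-11): star map gives -1.881594; window check -0.8 ≤ -1.881594 < -0.4 is false → out
[4] lift (3,-9): star map gives 4.733242; window check -0.8 ≤ 4.733242 < -0.4 is false → out
[5] lift (-3,-10): star map gives -1.074176; window check -0.8 ≤ -1.074176 < -0.4 is false → out

none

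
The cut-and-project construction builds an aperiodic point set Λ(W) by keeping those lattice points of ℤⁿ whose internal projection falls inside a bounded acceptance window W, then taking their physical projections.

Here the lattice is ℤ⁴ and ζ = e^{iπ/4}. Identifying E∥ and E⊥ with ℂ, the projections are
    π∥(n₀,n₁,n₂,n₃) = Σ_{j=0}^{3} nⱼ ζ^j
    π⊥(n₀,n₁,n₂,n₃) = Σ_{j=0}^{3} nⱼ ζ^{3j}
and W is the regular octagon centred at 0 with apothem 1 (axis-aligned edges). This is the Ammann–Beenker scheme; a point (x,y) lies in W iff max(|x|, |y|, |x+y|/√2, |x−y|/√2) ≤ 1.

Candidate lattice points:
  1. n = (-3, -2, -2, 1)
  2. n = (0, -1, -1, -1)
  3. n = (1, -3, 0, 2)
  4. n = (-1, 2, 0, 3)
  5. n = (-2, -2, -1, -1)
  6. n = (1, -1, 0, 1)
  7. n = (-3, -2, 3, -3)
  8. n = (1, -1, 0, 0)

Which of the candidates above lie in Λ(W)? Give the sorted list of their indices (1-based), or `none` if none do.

2

π⊥(n) = n₀ + n₁ζ³ + n₂ζ⁶ + n₃ζ⁹ where ζ = e^{iπ/4}.
candidate 1: n = (-3, -2, -2, 1) → π⊥ ≈ (-0.87868, +1.29289); max(|x|,|y|,|x±y|/√2) = 1.53553 > 1 ⇒ ∉ W
candidate 2: n = (0, -1, -1, -1) → π⊥ ≈ (+0.00000, -0.41421); max(|x|,|y|,|x±y|/√2) = 0.41421 ≤ 1 ⇒ ∈ W
candidate 3: n = (1, -3, 0, 2) → π⊥ ≈ (+4.53553, -0.70711); max(|x|,|y|,|x±y|/√2) = 4.53553 > 1 ⇒ ∉ W
candidate 4: n = (-1, 2, 0, 3) → π⊥ ≈ (-0.29289, +3.53553); max(|x|,|y|,|x±y|/√2) = 3.53553 > 1 ⇒ ∉ W
candidate 5: n = (-2, -2, -1, -1) → π⊥ ≈ (-1.29289, -1.12132); max(|x|,|y|,|x±y|/√2) = 1.70711 > 1 ⇒ ∉ W
candidate 6: n = (1, -1, 0, 1) → π⊥ ≈ (+2.41421, +0.00000); max(|x|,|y|,|x±y|/√2) = 2.41421 > 1 ⇒ ∉ W
candidate 7: n = (-3, -2, 3, -3) → π⊥ ≈ (-3.70711, -6.53553); max(|x|,|y|,|x±y|/√2) = 7.24264 > 1 ⇒ ∉ W
candidate 8: n = (1, -1, 0, 0) → π⊥ ≈ (+1.70711, -0.70711); max(|x|,|y|,|x±y|/√2) = 1.70711 > 1 ⇒ ∉ W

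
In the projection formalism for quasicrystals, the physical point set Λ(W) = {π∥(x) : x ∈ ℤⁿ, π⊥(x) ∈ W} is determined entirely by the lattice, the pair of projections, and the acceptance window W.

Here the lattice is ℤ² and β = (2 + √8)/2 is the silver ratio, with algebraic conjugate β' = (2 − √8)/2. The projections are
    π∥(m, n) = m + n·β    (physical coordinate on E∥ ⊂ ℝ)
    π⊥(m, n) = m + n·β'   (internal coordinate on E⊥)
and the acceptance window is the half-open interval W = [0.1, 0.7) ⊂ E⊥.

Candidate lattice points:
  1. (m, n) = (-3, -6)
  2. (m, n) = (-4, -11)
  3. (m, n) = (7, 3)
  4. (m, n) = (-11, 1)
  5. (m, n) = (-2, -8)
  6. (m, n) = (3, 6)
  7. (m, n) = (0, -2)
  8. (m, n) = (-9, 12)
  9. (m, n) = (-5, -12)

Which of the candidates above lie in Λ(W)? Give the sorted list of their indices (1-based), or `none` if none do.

β' = (2−√8)/2 ≈ -0.41421.
candidate 1: (m,n)=(-3,-6) → π∥ = -3-6·β ≈ -17.48528, π⊥ = -3-6·β' ≈ -0.51472 ∉ [0.1, 0.7) ⇒ out
candidate 2: (m,n)=(-4,-11) → π∥ = -4-11·β ≈ -30.55635, π⊥ = -4-11·β' ≈ 0.55635 ∈ [0.1, 0.7) ⇒ IN Λ
candidate 3: (m,n)=(7,3) → π∥ = 7+3·β ≈ 14.24264, π⊥ = 7+3·β' ≈ 5.75736 ∉ [0.1, 0.7) ⇒ out
candidate 4: (m,n)=(-11,1) → π∥ = -11+1·β ≈ -8.58579, π⊥ = -11+1·β' ≈ -11.41421 ∉ [0.1, 0.7) ⇒ out
candidate 5: (m,n)=(-2,-8) → π∥ = -2-8·β ≈ -21.31371, π⊥ = -2-8·β' ≈ 1.31371 ∉ [0.1, 0.7) ⇒ out
candidate 6: (m,n)=(3,6) → π∥ = 3+6·β ≈ 17.48528, π⊥ = 3+6·β' ≈ 0.51472 ∈ [0.1, 0.7) ⇒ IN Λ
candidate 7: (m,n)=(0,-2) → π∥ = 0-2·β ≈ -4.82843, π⊥ = 0-2·β' ≈ 0.82843 ∉ [0.1, 0.7) ⇒ out
candidate 8: (m,n)=(-9,12) → π∥ = -9+12·β ≈ 19.97056, π⊥ = -9+12·β' ≈ -13.97056 ∉ [0.1, 0.7) ⇒ out
candidate 9: (m,n)=(-5,-12) → π∥ = -5-12·β ≈ -33.97056, π⊥ = -5-12·β' ≈ -0.02944 ∉ [0.1, 0.7) ⇒ out

2, 6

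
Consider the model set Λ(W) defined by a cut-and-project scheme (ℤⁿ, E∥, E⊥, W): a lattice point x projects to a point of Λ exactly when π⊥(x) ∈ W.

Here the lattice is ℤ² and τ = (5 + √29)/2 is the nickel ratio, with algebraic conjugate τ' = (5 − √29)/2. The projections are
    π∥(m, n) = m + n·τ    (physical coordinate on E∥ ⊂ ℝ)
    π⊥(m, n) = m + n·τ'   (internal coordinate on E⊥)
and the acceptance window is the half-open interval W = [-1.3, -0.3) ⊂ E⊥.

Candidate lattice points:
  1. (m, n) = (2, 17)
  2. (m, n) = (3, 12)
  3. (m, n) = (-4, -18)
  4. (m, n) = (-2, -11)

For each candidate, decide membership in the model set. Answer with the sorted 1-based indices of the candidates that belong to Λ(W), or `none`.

1, 3

Numerically τ ≈ 5.1926 and τ' = −1/τ ≈ -0.1926.
#1 (2,17): internal coord 2 + (17)·τ' = -1.2739; -1.2739 ∈ [-1.3, -0.3) → IN Λ
#2 (3,12): internal coord 3 + (12)·τ' = +0.6890; +0.6890 ∉ [-1.3, -0.3) → out
#3 (-4,-18): internal coord -4 + (-18)·τ' = -0.5335; -0.5335 ∈ [-1.3, -0.3) → IN Λ
#4 (-2,-11): internal coord -2 + (-11)·τ' = +0.1184; +0.1184 ∉ [-1.3, -0.3) → out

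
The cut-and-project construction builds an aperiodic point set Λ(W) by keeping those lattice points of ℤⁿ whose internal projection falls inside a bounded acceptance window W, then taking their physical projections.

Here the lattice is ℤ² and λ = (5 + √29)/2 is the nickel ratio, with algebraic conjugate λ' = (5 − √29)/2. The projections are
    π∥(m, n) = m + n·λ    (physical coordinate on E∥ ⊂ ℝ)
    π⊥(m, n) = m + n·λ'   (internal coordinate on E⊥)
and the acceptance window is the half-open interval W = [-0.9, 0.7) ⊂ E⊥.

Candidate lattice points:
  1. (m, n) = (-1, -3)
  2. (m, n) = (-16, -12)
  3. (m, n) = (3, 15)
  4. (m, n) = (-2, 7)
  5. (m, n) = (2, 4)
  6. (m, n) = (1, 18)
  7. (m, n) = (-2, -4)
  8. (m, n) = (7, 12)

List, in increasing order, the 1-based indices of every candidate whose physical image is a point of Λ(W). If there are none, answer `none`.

1, 3

λ' = (5−√29)/2 ≈ -0.19258.
#1 (-1,-3): internal coord -1 + (-3)·λ' = -0.42225; -0.42225 ∈ [-0.9, 0.7) → IN Λ
#2 (-16,-12): internal coord -16 + (-12)·λ' = -13.68901; -13.68901 ∉ [-0.9, 0.7) → out
#3 (3,15): internal coord 3 + (15)·λ' = +0.11126; +0.11126 ∈ [-0.9, 0.7) → IN Λ
#4 (-2,7): internal coord -2 + (7)·λ' = -3.34808; -3.34808 ∉ [-0.9, 0.7) → out
#5 (2,4): internal coord 2 + (4)·λ' = +1.22967; +1.22967 ∉ [-0.9, 0.7) → out
#6 (1,18): internal coord 1 + (18)·λ' = -2.46648; -2.46648 ∉ [-0.9, 0.7) → out
#7 (-2,-4): internal coord -2 + (-4)·λ' = -1.22967; -1.22967 ∉ [-0.9, 0.7) → out
#8 (7,12): internal coord 7 + (12)·λ' = +4.68901; +4.68901 ∉ [-0.9, 0.7) → out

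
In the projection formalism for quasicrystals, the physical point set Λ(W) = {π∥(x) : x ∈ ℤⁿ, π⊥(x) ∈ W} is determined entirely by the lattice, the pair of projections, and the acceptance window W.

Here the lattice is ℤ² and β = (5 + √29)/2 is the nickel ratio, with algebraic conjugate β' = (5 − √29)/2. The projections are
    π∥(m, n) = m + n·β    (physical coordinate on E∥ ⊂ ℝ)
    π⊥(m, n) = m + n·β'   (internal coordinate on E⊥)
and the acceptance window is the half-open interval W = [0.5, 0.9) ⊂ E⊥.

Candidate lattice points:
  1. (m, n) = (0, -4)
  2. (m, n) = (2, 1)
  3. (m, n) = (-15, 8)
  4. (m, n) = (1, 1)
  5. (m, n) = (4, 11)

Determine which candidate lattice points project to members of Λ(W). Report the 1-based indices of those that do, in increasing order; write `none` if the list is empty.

1, 4

Numerically β ≈ 5.1926 and β' = −1/β ≈ -0.1926.
#1 (0,-4): internal coord 0 + (-4)·β' = +0.7703; +0.7703 ∈ [0.5, 0.9) → IN Λ
#2 (2,1): internal coord 2 + (1)·β' = +1.8074; +1.8074 ∉ [0.5, 0.9) → out
#3 (-15,8): internal coord -15 + (8)·β' = -16.5407; -16.5407 ∉ [0.5, 0.9) → out
#4 (1,1): internal coord 1 + (1)·β' = +0.8074; +0.8074 ∈ [0.5, 0.9) → IN Λ
#5 (4,11): internal coord 4 + (11)·β' = +1.8816; +1.8816 ∉ [0.5, 0.9) → out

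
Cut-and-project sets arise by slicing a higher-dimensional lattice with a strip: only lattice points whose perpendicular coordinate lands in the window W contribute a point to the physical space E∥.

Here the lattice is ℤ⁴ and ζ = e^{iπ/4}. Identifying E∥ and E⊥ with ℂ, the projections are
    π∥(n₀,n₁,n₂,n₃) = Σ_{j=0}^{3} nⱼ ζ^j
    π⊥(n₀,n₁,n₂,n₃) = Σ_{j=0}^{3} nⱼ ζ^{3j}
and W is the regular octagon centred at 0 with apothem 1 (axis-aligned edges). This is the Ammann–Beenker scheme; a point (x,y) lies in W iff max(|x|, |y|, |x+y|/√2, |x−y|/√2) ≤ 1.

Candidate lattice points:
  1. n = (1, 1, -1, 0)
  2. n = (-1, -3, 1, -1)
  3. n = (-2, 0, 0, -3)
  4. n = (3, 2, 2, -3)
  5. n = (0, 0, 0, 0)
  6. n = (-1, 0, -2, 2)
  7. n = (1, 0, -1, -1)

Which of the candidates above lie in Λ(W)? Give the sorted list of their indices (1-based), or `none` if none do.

Internal map: ζ^{3j} for j=0..3 gives (1,0), (−√2/2,√2/2), (0,−1), (√2/2,√2/2).
#1 (1, 1, -1, 0): internal (0.2929, 1.7071); octagon support 1.7071 vs apothem 1 → ∉ W
#2 (-1, -3, 1, -1): internal (0.4142, -3.8284); octagon support 3.8284 vs apothem 1 → ∉ W
#3 (-2, 0, 0, -3): internal (-4.1213, -2.1213); octagon support 4.4142 vs apothem 1 → ∉ W
#4 (3, 2, 2, -3): internal (-0.5355, -2.7071); octagon support 2.7071 vs apothem 1 → ∉ W
#5 (0, 0, 0, 0): internal (0.0000, 0.0000); octagon support 0.0000 vs apothem 1 → ∈ W
#6 (-1, 0, -2, 2): internal (0.4142, 3.4142); octagon support 3.4142 vs apothem 1 → ∉ W
#7 (1, 0, -1, -1): internal (0.2929, 0.2929); octagon support 0.4142 vs apothem 1 → ∈ W

5, 7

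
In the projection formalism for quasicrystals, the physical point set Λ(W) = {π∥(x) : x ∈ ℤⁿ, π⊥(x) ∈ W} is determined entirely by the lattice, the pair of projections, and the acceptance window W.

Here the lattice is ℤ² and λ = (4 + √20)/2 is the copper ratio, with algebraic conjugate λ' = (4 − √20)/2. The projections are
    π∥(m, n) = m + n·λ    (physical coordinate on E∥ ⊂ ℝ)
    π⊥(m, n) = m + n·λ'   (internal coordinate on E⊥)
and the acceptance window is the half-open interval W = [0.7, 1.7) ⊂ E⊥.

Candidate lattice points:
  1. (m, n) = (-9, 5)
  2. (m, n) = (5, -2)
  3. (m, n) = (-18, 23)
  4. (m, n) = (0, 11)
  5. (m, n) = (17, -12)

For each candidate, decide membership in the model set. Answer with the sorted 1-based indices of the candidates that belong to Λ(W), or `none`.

none

λ' = (4−√20)/2 ≈ -0.2361.
#1 (-9,5): internal coord -9 + (5)·λ' = -10.1803; -10.1803 ∉ [0.7, 1.7) → out
#2 (5,-2): internal coord 5 + (-2)·λ' = +5.4721; +5.4721 ∉ [0.7, 1.7) → out
#3 (-18,23): internal coord -18 + (23)·λ' = -23.4296; -23.4296 ∉ [0.7, 1.7) → out
#4 (0,11): internal coord 0 + (11)·λ' = -2.5967; -2.5967 ∉ [0.7, 1.7) → out
#5 (17,-12): internal coord 17 + (-12)·λ' = +19.8328; +19.8328 ∉ [0.7, 1.7) → out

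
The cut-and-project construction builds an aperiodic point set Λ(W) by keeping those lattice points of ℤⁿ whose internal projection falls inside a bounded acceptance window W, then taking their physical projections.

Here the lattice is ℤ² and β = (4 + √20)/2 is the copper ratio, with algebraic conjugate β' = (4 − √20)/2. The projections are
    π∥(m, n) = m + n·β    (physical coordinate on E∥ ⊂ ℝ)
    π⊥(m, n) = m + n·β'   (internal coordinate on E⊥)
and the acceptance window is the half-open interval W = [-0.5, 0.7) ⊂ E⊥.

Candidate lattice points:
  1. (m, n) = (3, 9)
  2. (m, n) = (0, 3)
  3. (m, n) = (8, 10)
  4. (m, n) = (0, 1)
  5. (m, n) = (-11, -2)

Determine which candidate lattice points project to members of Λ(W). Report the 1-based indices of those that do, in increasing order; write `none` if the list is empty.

Numerically β ≈ 4.2361 and β' = −1/β ≈ -0.2361.
#1 (3,9): internal coord 3 + (9)·β' = +0.8754; +0.8754 ∉ [-0.5, 0.7) → out
#2 (0,3): internal coord 0 + (3)·β' = -0.7082; -0.7082 ∉ [-0.5, 0.7) → out
#3 (8,10): internal coord 8 + (10)·β' = +5.6393; +5.6393 ∉ [-0.5, 0.7) → out
#4 (0,1): internal coord 0 + (1)·β' = -0.2361; -0.2361 ∈ [-0.5, 0.7) → IN Λ
#5 (-11,-2): internal coord -11 + (-2)·β' = -10.5279; -10.5279 ∉ [-0.5, 0.7) → out

4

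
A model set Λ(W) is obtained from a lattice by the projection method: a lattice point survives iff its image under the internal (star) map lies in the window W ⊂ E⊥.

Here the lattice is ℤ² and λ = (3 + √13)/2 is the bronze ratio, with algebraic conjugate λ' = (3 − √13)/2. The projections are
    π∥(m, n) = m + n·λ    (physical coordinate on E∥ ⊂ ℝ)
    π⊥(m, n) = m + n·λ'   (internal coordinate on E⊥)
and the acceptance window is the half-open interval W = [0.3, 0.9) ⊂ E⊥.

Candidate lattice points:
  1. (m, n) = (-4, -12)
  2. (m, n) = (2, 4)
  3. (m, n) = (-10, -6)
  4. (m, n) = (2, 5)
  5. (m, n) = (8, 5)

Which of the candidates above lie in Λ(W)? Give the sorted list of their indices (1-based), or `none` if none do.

λ' = (3−√13)/2 ≈ -0.30278.
[1] lift (-4,-12): star map gives -0.36669; window check 0.3 ≤ -0.36669 < 0.9 is false → out
[2] lift (2,4): star map gives 0.78890; window check 0.3 ≤ 0.78890 < 0.9 is true → IN Λ
[3] lift (-10,-6): star map gives -8.18335; window check 0.3 ≤ -8.18335 < 0.9 is false → out
[4] lift (2,5): star map gives 0.48612; window check 0.3 ≤ 0.48612 < 0.9 is true → IN Λ
[5] lift (8,5): star map gives 6.48612; window check 0.3 ≤ 6.48612 < 0.9 is false → out

2, 4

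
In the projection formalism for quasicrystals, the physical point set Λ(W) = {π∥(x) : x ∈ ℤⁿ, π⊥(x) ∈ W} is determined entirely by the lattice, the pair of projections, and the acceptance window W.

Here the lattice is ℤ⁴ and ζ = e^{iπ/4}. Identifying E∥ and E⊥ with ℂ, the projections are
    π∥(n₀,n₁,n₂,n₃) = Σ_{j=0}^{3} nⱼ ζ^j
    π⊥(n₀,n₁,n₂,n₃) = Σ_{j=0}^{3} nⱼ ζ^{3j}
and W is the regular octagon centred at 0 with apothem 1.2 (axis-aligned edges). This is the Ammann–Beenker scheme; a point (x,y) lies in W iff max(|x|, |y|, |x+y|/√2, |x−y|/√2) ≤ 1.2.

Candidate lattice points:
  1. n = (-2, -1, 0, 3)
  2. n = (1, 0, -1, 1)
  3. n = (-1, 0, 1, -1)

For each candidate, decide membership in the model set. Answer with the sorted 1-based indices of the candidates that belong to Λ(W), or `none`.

none

With ζ = e^{iπ/4} the internal vectors are ζ^0,ζ^3,ζ^6,ζ^9.
#1 (-2, -1, 0, 3): internal (0.8284, 1.4142); octagon support 1.5858 vs apothem 1.2 → ∉ W
#2 (1, 0, -1, 1): internal (1.7071, 1.7071); octagon support 2.4142 vs apothem 1.2 → ∉ W
#3 (-1, 0, 1, -1): internal (-1.7071, -1.7071); octagon support 2.4142 vs apothem 1.2 → ∉ W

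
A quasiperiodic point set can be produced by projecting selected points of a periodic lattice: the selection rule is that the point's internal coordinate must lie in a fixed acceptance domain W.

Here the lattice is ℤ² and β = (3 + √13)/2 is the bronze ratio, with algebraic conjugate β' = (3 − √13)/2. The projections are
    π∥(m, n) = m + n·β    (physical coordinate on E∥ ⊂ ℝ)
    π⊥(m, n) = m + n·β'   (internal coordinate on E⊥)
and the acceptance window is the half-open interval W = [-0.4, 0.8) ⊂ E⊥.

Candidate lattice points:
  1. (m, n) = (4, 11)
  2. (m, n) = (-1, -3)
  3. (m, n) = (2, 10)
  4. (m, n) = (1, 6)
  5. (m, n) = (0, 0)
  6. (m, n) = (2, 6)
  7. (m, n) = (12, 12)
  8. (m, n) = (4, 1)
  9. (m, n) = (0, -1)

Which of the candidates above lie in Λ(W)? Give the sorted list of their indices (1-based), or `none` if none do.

1, 2, 5, 6, 9

Compute β' = (3−√13)/2 = -0.30278, so π⊥(m,n) = m -0.30278·n.
#1 (4,11): internal coord 4 + (11)·β' = +0.66947; +0.66947 ∈ [-0.4, 0.8) → IN Λ
#2 (-1,-3): internal coord -1 + (-3)·β' = -0.09167; -0.09167 ∈ [-0.4, 0.8) → IN Λ
#3 (2,10): internal coord 2 + (10)·β' = -1.02776; -1.02776 ∉ [-0.4, 0.8) → out
#4 (1,6): internal coord 1 + (6)·β' = -0.81665; -0.81665 ∉ [-0.4, 0.8) → out
#5 (0,0): internal coord 0 + (0)·β' = +0.00000; +0.00000 ∈ [-0.4, 0.8) → IN Λ
#6 (2,6): internal coord 2 + (6)·β' = +0.18335; +0.18335 ∈ [-0.4, 0.8) → IN Λ
#7 (12,12): internal coord 12 + (12)·β' = +8.36669; +8.36669 ∉ [-0.4, 0.8) → out
#8 (4,1): internal coord 4 + (1)·β' = +3.69722; +3.69722 ∉ [-0.4, 0.8) → out
#9 (0,-1): internal coord 0 + (-1)·β' = +0.30278; +0.30278 ∈ [-0.4, 0.8) → IN Λ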